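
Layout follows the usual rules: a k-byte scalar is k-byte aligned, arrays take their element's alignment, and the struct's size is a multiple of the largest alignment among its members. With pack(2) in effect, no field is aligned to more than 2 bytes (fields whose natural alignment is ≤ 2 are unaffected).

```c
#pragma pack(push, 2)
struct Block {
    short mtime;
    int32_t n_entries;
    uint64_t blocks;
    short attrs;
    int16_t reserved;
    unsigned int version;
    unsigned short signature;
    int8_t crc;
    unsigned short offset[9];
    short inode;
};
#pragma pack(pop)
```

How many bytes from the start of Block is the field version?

18

0..2  mtime  (2B, 2-aligned)
2..6  n_entries  (4B, 2-aligned)
6..14  blocks  (8B, 2-aligned)
14..16  attrs  (2B, 2-aligned)
16..18  reserved  (2B, 2-aligned)
18..22  version  (4B, 2-aligned)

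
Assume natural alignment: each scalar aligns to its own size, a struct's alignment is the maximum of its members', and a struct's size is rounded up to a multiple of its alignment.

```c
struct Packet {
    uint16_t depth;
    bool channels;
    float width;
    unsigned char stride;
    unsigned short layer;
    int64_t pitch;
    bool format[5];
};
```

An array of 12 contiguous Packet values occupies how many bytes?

384

@0: depth [2B, align 2] → 2
@2: channels [1B, align 1] → 3
+1 pad (align 4)
@4: width [4B, align 4] → 8
@8: stride [1B, align 1] → 9
+1 pad (align 2)
@10: layer [2B, align 2] → 12
+4 pad (align 8)
@16: pitch [8B, align 8] → 24
@24: format [5B, align 1] → 29
+3 tail pad (align 8)
size 32, align 8
array of 12: 12 × 32 = 384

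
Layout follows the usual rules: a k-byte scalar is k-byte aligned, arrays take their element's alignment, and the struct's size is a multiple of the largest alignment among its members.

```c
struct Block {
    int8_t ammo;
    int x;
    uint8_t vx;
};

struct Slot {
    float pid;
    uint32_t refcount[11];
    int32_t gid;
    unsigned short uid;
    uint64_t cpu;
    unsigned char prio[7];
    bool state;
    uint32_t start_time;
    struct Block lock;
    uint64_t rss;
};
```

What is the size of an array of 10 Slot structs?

960

Block: @0: ammo [1B, align 1] → 1; +3 pad (align 4); @4: x [4B, align 4] → 8; @8: vx [1B, align 1] → 9; +3 tail pad (align 4); size 12, align 4
@0: pid [4B, align 4] → 4
@4: refcount [44B, align 4] → 48
@48: gid [4B, align 4] → 52
@52: uid [2B, align 2] → 54
+2 pad (align 8)
@56: cpu [8B, align 8] → 64
@64: prio [7B, align 1] → 71
@71: state [1B, align 1] → 72
@72: start_time [4B, align 4] → 76
@76: lock [12B, align 4] → 88
@88: rss [8B, align 8] → 96
size 96, align 8
array of 10: 10 × 96 = 960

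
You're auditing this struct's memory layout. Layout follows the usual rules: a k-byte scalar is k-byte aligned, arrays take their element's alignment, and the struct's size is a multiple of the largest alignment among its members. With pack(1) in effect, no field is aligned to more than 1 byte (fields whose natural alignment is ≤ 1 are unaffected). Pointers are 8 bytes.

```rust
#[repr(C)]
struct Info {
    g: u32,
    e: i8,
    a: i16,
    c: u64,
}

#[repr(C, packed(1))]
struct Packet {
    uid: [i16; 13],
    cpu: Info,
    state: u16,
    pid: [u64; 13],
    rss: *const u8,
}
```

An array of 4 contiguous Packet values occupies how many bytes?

Info: @0: g [4B, align 4] → 4; @4: e [1B, align 1] → 5; +1 pad (align 2); @6: a [2B, align 2] → 8; @8: c [8B, align 8] → 16; size 16, align 8
@0: uid [26B, align 1] → 26
@26: cpu [16B, align 1] → 42
@42: state [2B, align 1] → 44
@44: pid [104B, align 1] → 148
@148: rss [8B, align 1] → 156
size 156, align 1
array of 4: 4 × 156 = 624

624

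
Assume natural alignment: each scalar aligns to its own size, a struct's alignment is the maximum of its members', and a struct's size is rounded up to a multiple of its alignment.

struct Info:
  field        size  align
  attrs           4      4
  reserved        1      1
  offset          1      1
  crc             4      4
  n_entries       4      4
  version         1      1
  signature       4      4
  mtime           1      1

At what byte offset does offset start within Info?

5

@0: attrs [4B, align 4] → 4
@4: reserved [1B, align 1] → 5
@5: offset [1B, align 1] → 6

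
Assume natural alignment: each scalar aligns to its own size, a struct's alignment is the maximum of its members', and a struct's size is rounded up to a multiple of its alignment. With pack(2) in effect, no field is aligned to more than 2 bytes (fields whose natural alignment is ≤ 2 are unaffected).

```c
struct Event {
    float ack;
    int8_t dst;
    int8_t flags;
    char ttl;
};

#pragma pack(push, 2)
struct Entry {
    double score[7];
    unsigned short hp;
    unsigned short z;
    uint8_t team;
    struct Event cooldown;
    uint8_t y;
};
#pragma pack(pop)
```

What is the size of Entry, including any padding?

72

Event: ack at 0 (size 4, align 4) → ends 4; dst at 4 (size 1, align 1) → ends 5; flags at 5 (size 1, align 1) → ends 6; ttl at 6 (size 1, align 1) → ends 7; tail pad 1 to reach multiple of 4; total 8 bytes, alignment 4
score at 0 (size 56, align 2) → ends 56
hp at 56 (size 2, align 2) → ends 58
z at 58 (size 2, align 2) → ends 60
team at 60 (size 1, align 1) → ends 61
pad 1 to align 2 for cooldown
cooldown at 62 (size 8, align 2) → ends 70
y at 70 (size 1, align 1) → ends 71
tail pad 1 to reach multiple of 2
total 72 bytes, alignment 2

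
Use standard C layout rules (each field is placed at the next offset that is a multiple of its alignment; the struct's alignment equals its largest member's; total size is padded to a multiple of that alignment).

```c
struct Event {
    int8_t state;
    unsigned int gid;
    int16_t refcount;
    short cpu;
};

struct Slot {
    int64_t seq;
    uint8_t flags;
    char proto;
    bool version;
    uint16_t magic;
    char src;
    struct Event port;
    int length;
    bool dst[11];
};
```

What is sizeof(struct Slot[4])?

192

Event: 0..1  state  (1B, 1-aligned); 1..4  -- padding (3B); 4..8  gid  (4B, 4-aligned); 8..10  refcount  (2B, 2-aligned); 10..12  cpu  (2B, 2-aligned); sizeof = 12, alignof = 4
0..8  seq  (8B, 8-aligned)
8..9  flags  (1B, 1-aligned)
9..10  proto  (1B, 1-aligned)
10..11  version  (1B, 1-aligned)
11..12  -- padding (1B)
12..14  magic  (2B, 2-aligned)
14..15  src  (1B, 1-aligned)
15..16  -- padding (1B)
16..28  port  (12B, 4-aligned)
28..32  length  (4B, 4-aligned)
32..43  dst  (11B, 1-aligned)
43..48  -- tail padding (5B)
sizeof = 48, alignof = 8
array of 4: 4 × 48 = 192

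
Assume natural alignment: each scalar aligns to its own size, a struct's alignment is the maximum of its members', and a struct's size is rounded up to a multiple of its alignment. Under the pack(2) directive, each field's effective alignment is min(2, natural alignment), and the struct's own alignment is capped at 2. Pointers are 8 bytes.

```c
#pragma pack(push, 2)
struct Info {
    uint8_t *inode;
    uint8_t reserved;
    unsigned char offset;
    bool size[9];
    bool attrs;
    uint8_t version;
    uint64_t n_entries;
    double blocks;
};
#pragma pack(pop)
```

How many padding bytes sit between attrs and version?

@0: inode [8B, align 2] → 8
@8: reserved [1B, align 1] → 9
@9: offset [1B, align 1] → 10
@10: size [9B, align 1] → 19
@19: attrs [1B, align 1] → 20
@20: version [1B, align 1] → 21

0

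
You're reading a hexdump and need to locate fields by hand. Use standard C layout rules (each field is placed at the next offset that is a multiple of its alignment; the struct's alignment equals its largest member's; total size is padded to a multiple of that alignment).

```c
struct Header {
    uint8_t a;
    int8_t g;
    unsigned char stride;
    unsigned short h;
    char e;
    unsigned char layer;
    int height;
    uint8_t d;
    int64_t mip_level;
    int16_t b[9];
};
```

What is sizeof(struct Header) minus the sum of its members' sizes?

10

@0: a [1B, align 1] → 1
@1: g [1B, align 1] → 2
@2: stride [1B, align 1] → 3
+1 pad (align 2)
@4: h [2B, align 2] → 6
@6: e [1B, align 1] → 7
@7: layer [1B, align 1] → 8
@8: height [4B, align 4] → 12
@12: d [1B, align 1] → 13
+3 pad (align 8)
@16: mip_level [8B, align 8] → 24
@24: b [18B, align 2] → 42
+6 tail pad (align 8)
size 48, align 8
data bytes 38, size 48 → padding 10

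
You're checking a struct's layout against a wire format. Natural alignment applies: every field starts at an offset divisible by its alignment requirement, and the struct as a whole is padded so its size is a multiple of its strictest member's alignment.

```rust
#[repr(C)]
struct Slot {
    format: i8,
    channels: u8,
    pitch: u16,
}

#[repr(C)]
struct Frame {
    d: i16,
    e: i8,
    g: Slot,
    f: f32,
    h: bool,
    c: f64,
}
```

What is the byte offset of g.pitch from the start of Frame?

Slot: format at 0 (size 1, align 1) → ends 1; channels at 1 (size 1, align 1) → ends 2; pitch at 2 (size 2, align 2) → ends 4; total 4 bytes, alignment 2
d at 0 (size 2, align 2) → ends 2
e at 2 (size 1, align 1) → ends 3
pad 1 to align 2 for g
g at 4 (size 4, align 2) → ends 8
within Slot: pitch at 2
4 + 2 = 6

6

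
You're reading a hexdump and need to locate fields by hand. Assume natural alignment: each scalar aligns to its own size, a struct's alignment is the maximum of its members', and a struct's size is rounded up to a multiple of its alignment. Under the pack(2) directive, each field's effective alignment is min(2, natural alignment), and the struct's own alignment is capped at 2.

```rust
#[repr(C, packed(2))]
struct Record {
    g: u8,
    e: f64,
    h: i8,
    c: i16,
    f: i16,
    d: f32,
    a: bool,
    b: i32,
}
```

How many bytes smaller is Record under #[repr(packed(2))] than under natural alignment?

14

natural layout:
  g at 0 (size 1, align 1) → ends 1
  pad 7 to align 8 for e
  e at 8 (size 8, align 8) → ends 16
  h at 16 (size 1, align 1) → ends 17
  pad 1 to align 2 for c
  c at 18 (size 2, align 2) → ends 20
  f at 20 (size 2, align 2) → ends 22
  pad 2 to align 4 for d
  d at 24 (size 4, align 4) → ends 28
  a at 28 (size 1, align 1) → ends 29
  pad 3 to align 4 for b
  b at 32 (size 4, align 4) → ends 36
  tail pad 4 to reach multiple of 8
  total 40 bytes, alignment 8
packed(2) layout:
  g at 0 (size 1, align 1) → ends 1
  pad 1 to align 2 for e
  e at 2 (size 8, align 2) → ends 10
  h at 10 (size 1, align 1) → ends 11
  pad 1 to align 2 for c
  c at 12 (size 2, align 2) → ends 14
  f at 14 (size 2, align 2) → ends 16
  d at 16 (size 4, align 2) → ends 20
  a at 20 (size 1, align 1) → ends 21
  pad 1 to align 2 for b
  b at 22 (size 4, align 2) → ends 26
  total 26 bytes, alignment 2
40 − 26 = 14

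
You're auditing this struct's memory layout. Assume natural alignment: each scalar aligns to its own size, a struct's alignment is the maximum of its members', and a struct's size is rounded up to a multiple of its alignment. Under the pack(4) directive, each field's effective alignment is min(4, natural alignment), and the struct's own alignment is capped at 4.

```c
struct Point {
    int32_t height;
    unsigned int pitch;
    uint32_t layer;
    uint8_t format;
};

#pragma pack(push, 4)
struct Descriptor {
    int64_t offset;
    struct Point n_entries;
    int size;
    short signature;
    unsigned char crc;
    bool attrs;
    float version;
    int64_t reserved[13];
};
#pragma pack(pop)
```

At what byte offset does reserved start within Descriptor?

36

Point: 0..4  height  (4B, 4-aligned); 4..8  pitch  (4B, 4-aligned); 8..12  layer  (4B, 4-aligned); 12..13  format  (1B, 1-aligned); 13..16  -- tail padding (3B); sizeof = 16, alignof = 4
0..8  offset  (8B, 4-aligned)
8..24  n_entries  (16B, 4-aligned)
24..28  size  (4B, 4-aligned)
28..30  signature  (2B, 2-aligned)
30..31  crc  (1B, 1-aligned)
31..32  attrs  (1B, 1-aligned)
32..36  version  (4B, 4-aligned)
36..140  reserved  (104B, 4-aligned)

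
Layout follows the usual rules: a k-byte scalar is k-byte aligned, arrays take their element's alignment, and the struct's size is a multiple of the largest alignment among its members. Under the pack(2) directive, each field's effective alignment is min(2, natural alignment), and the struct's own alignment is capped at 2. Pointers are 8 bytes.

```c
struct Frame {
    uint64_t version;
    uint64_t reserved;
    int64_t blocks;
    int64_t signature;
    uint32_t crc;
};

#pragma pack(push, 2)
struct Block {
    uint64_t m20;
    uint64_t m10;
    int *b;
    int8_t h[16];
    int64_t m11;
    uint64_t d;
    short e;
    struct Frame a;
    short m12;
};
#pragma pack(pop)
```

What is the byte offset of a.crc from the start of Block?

90

Frame: version at 0 (size 8, align 8) → ends 8; reserved at 8 (size 8, align 8) → ends 16; blocks at 16 (size 8, align 8) → ends 24; signature at 24 (size 8, align 8) → ends 32; crc at 32 (size 4, align 4) → ends 36; tail pad 4 to reach multiple of 8; total 40 bytes, alignment 8
m20 at 0 (size 8, align 2) → ends 8
m10 at 8 (size 8, align 2) → ends 16
b at 16 (size 8, align 2) → ends 24
h at 24 (size 16, align 1) → ends 40
m11 at 40 (size 8, align 2) → ends 48
d at 48 (size 8, align 2) → ends 56
e at 56 (size 2, align 2) → ends 58
a at 58 (size 40, align 2) → ends 98
within Frame: crc at 32
58 + 32 = 90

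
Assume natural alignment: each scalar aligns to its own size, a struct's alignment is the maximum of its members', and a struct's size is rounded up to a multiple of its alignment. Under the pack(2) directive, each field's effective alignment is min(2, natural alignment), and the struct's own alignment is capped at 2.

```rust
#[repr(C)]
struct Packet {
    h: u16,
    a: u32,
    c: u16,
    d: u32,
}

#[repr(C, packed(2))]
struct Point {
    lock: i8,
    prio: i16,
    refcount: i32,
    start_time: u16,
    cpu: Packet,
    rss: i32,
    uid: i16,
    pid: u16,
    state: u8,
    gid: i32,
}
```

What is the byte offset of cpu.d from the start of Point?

22

Packet: @0: h [2B, align 2] → 2; +2 pad (align 4); @4: a [4B, align 4] → 8; @8: c [2B, align 2] → 10; +2 pad (align 4); @12: d [4B, align 4] → 16; size 16, align 4
@0: lock [1B, align 1] → 1
+1 pad (align 2)
@2: prio [2B, align 2] → 4
@4: refcount [4B, align 2] → 8
@8: start_time [2B, align 2] → 10
@10: cpu [16B, align 2] → 26
within Packet: d at 12
10 + 12 = 22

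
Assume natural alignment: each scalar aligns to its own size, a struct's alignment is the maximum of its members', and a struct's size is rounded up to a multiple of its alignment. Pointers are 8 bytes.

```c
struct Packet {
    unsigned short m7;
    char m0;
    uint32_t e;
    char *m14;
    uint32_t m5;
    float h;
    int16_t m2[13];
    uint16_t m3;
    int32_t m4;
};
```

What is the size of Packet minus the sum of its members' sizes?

1

0..2  m7  (2B, 2-aligned)
2..3  m0  (1B, 1-aligned)
3..4  -- padding (1B)
4..8  e  (4B, 4-aligned)
8..16  m14  (8B, 8-aligned)
16..20  m5  (4B, 4-aligned)
20..24  h  (4B, 4-aligned)
24..50  m2  (26B, 2-aligned)
50..52  m3  (2B, 2-aligned)
52..56  m4  (4B, 4-aligned)
sizeof = 56, alignof = 8
data bytes 55, size 56 → padding 1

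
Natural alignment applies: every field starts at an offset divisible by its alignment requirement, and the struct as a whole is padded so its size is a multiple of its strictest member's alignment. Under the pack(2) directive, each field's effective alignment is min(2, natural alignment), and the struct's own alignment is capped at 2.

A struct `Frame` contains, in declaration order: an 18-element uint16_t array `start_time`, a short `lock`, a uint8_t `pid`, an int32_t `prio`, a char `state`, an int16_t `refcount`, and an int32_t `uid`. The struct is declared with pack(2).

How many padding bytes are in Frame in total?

@0: start_time [36B, align 2] → 36
@36: lock [2B, align 2] → 38
@38: pid [1B, align 1] → 39
+1 pad (align 2)
@40: prio [4B, align 2] → 44
@44: state [1B, align 1] → 45
+1 pad (align 2)
@46: refcount [2B, align 2] → 48
@48: uid [4B, align 2] → 52
size 52, align 2
data bytes 50, size 52 → padding 2

2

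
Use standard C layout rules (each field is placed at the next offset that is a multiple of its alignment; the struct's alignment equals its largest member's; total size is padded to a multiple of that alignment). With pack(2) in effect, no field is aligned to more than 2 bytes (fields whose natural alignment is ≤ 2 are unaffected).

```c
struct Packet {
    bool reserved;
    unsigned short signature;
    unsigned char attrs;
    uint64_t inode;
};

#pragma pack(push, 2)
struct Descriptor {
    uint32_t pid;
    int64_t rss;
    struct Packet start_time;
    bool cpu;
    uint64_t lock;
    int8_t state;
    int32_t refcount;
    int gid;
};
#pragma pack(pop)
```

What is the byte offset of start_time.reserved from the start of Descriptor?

Packet: @0: reserved [1B, align 1] → 1; +1 pad (align 2); @2: signature [2B, align 2] → 4; @4: attrs [1B, align 1] → 5; +3 pad (align 8); @8: inode [8B, align 8] → 16; size 16, align 8
@0: pid [4B, align 2] → 4
@4: rss [8B, align 2] → 12
@12: start_time [16B, align 2] → 28
within Packet: reserved at 0
12 + 0 = 12

12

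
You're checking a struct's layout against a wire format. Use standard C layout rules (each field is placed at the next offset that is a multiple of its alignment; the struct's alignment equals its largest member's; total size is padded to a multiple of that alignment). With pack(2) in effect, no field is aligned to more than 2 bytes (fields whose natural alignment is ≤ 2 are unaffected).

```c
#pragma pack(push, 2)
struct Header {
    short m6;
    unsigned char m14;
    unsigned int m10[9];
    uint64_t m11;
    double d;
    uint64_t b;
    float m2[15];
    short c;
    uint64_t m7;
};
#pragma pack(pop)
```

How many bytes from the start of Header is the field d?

0..2  m6  (2B, 2-aligned)
2..3  m14  (1B, 1-aligned)
3..4  -- padding (1B)
4..40  m10  (36B, 2-aligned)
40..48  m11  (8B, 2-aligned)
48..56  d  (8B, 2-aligned)

48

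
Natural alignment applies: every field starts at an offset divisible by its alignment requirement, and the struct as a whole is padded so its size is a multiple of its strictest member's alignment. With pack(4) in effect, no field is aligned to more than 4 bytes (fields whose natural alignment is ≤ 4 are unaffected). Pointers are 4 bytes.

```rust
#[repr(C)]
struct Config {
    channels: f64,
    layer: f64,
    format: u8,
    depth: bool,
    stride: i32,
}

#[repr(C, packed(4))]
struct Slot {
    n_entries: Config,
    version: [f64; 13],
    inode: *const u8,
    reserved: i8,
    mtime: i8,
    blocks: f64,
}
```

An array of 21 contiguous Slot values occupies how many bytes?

Config: channels at 0 (size 8, align 8) → ends 8; layer at 8 (size 8, align 8) → ends 16; format at 16 (size 1, align 1) → ends 17; depth at 17 (size 1, align 1) → ends 18; pad 2 to align 4 for stride; stride at 20 (size 4, align 4) → ends 24; total 24 bytes, alignment 8
n_entries at 0 (size 24, align 4) → ends 24
version at 24 (size 104, align 4) → ends 128
inode at 128 (size 4, align 4) → ends 132
reserved at 132 (size 1, align 1) → ends 133
mtime at 133 (size 1, align 1) → ends 134
pad 2 to align 4 for blocks
blocks at 136 (size 8, align 4) → ends 144
total 144 bytes, alignment 4
array of 21: 21 × 144 = 3024

3024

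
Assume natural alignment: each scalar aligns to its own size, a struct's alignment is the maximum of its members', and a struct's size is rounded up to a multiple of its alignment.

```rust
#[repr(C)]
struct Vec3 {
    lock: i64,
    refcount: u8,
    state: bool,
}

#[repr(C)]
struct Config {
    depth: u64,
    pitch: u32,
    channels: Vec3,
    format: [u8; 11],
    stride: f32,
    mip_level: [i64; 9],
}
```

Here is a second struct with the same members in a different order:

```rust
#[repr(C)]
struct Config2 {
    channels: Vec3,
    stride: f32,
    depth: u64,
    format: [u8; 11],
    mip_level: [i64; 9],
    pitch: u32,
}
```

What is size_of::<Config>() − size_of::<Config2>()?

-8

Vec3: lock at 0 (size 8, align 8) → ends 8; refcount at 8 (size 1, align 1) → ends 9; state at 9 (size 1, align 1) → ends 10; tail pad 6 to reach multiple of 8; total 16 bytes, alignment 8
depth at 0 (size 8, align 8) → ends 8
pitch at 8 (size 4, align 4) → ends 12
pad 4 to align 8 for channels
channels at 16 (size 16, align 8) → ends 32
format at 32 (size 11, align 1) → ends 43
pad 1 to align 4 for stride
stride at 44 (size 4, align 4) → ends 48
mip_level at 48 (size 72, align 8) → ends 120
total 120 bytes, alignment 8
— Config2 —
channels at 0 (size 16, align 8) → ends 16
stride at 16 (size 4, align 4) → ends 20
pad 4 to align 8 for depth
depth at 24 (size 8, align 8) → ends 32
format at 32 (size 11, align 1) → ends 43
pad 5 to align 8 for mip_level
mip_level at 48 (size 72, align 8) → ends 120
pitch at 120 (size 4, align 4) → ends 124
tail pad 4 to reach multiple of 8
total 128 bytes, alignment 8
120 − 128 = -8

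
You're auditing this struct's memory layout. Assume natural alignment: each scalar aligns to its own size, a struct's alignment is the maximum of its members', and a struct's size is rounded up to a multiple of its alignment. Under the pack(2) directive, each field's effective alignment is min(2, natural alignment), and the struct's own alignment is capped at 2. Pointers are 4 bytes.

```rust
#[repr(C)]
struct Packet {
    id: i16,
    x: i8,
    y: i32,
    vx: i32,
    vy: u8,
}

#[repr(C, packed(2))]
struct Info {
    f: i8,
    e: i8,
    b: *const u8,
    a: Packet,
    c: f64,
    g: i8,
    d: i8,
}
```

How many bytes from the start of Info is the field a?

Packet: id at 0 (size 2, align 2) → ends 2; x at 2 (size 1, align 1) → ends 3; pad 1 to align 4 for y; y at 4 (size 4, align 4) → ends 8; vx at 8 (size 4, align 4) → ends 12; vy at 12 (size 1, align 1) → ends 13; tail pad 3 to reach multiple of 4; total 16 bytes, alignment 4
f at 0 (size 1, align 1) → ends 1
e at 1 (size 1, align 1) → ends 2
b at 2 (size 4, align 2) → ends 6
a at 6 (size 16, align 2) → ends 22

6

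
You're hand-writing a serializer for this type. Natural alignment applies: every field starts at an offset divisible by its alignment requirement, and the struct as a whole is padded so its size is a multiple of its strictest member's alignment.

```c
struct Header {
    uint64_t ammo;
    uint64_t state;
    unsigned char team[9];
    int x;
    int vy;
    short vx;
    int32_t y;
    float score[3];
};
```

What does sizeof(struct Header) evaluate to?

56

@0: ammo [8B, align 8] → 8
@8: state [8B, align 8] → 16
@16: team [9B, align 1] → 25
+3 pad (align 4)
@28: x [4B, align 4] → 32
@32: vy [4B, align 4] → 36
@36: vx [2B, align 2] → 38
+2 pad (align 4)
@40: y [4B, align 4] → 44
@44: score [12B, align 4] → 56
size 56, align 8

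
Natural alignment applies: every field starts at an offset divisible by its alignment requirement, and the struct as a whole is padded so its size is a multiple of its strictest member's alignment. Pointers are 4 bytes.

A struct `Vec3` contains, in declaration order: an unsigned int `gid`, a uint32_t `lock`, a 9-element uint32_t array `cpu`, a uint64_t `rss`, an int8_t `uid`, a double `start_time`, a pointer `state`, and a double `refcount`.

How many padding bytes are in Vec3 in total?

gid at 0 (size 4, align 4) → ends 4
lock at 4 (size 4, align 4) → ends 8
cpu at 8 (size 36, align 4) → ends 44
pad 4 to align 8 for rss
rss at 48 (size 8, align 8) → ends 56
uid at 56 (size 1, align 1) → ends 57
pad 7 to align 8 for start_time
start_time at 64 (size 8, align 8) → ends 72
state at 72 (size 4, align 4) → ends 76
pad 4 to align 8 for refcount
refcount at 80 (size 8, align 8) → ends 88
total 88 bytes, alignment 8
data bytes 73, size 88 → padding 15

15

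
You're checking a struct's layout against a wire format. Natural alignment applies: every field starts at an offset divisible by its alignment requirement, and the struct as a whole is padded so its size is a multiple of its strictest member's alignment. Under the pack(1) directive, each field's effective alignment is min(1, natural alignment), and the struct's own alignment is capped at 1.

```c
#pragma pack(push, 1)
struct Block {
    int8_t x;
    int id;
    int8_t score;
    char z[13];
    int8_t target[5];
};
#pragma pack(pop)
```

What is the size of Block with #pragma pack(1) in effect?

0..1  x  (1B, 1-aligned)
1..5  id  (4B, 1-aligned)
5..6  score  (1B, 1-aligned)
6..19  z  (13B, 1-aligned)
19..24  target  (5B, 1-aligned)
sizeof = 24, alignof = 1

24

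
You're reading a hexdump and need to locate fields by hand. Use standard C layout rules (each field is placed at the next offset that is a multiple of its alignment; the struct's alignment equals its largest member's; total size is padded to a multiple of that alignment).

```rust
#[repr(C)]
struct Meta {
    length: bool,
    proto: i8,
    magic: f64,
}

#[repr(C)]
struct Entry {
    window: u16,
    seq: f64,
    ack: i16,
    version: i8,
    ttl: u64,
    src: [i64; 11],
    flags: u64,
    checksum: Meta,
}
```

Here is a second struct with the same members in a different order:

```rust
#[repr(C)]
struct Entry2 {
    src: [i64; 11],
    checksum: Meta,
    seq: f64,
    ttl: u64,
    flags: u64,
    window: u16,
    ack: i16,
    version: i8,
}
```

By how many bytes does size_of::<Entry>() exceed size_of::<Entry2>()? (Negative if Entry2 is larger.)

8

Meta: @0: length [1B, align 1] → 1; @1: proto [1B, align 1] → 2; +6 pad (align 8); @8: magic [8B, align 8] → 16; size 16, align 8
@0: window [2B, align 2] → 2
+6 pad (align 8)
@8: seq [8B, align 8] → 16
@16: ack [2B, align 2] → 18
@18: version [1B, align 1] → 19
+5 pad (align 8)
@24: ttl [8B, align 8] → 32
@32: src [88B, align 8] → 120
@120: flags [8B, align 8] → 128
@128: checksum [16B, align 8] → 144
size 144, align 8
— Entry2 —
@0: src [88B, align 8] → 88
@88: checksum [16B, align 8] → 104
@104: seq [8B, align 8] → 112
@112: ttl [8B, align 8] → 120
@120: flags [8B, align 8] → 128
@128: window [2B, align 2] → 130
@130: ack [2B, align 2] → 132
@132: version [1B, align 1] → 133
+3 tail pad (align 8)
size 136, align 8
144 − 136 = 8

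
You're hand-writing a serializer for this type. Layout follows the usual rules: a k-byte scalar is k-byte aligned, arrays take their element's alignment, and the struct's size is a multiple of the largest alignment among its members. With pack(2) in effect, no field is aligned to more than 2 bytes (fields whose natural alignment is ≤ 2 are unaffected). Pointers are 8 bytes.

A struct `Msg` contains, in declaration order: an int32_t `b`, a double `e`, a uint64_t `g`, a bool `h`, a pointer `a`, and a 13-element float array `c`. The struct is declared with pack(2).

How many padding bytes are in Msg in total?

1

0..4  b  (4B, 2-aligned)
4..12  e  (8B, 2-aligned)
12..20  g  (8B, 2-aligned)
20..21  h  (1B, 1-aligned)
21..22  -- padding (1B)
22..30  a  (8B, 2-aligned)
30..82  c  (52B, 2-aligned)
sizeof = 82, alignof = 2
data bytes 81, size 82 → padding 1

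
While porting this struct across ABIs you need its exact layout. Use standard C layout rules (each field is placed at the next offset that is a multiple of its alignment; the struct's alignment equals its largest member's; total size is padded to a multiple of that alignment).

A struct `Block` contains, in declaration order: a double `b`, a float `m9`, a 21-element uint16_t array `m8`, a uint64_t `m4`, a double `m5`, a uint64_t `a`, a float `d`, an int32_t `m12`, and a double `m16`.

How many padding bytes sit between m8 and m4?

@0: b [8B, align 8] → 8
@8: m9 [4B, align 4] → 12
@12: m8 [42B, align 2] → 54
+2 pad (align 8)
@56: m4 [8B, align 8] → 64

2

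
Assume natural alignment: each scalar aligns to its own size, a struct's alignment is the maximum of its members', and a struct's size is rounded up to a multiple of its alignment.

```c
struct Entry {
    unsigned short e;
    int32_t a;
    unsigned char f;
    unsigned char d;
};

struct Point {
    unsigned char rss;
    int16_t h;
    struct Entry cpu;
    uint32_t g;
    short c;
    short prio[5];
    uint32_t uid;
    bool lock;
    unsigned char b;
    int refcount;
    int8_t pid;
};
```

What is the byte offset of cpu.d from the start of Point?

13

Entry: e at 0 (size 2, align 2) → ends 2; pad 2 to align 4 for a; a at 4 (size 4, align 4) → ends 8; f at 8 (size 1, align 1) → ends 9; d at 9 (size 1, align 1) → ends 10; tail pad 2 to reach multiple of 4; total 12 bytes, alignment 4
rss at 0 (size 1, align 1) → ends 1
pad 1 to align 2 for h
h at 2 (size 2, align 2) → ends 4
cpu at 4 (size 12, align 4) → ends 16
within Entry: d at 9
4 + 9 = 13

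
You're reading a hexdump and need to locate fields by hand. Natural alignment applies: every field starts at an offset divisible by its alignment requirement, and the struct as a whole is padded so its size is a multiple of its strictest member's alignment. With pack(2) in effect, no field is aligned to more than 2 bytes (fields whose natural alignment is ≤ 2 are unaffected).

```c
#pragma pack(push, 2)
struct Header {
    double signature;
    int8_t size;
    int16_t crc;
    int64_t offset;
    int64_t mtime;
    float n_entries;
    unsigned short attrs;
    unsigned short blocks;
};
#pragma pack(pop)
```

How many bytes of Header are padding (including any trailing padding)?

1

signature at 0 (size 8, align 2) → ends 8
size at 8 (size 1, align 1) → ends 9
pad 1 to align 2 for crc
crc at 10 (size 2, align 2) → ends 12
offset at 12 (size 8, align 2) → ends 20
mtime at 20 (size 8, align 2) → ends 28
n_entries at 28 (size 4, align 2) → ends 32
attrs at 32 (size 2, align 2) → ends 34
blocks at 34 (size 2, align 2) → ends 36
total 36 bytes, alignment 2
data bytes 35, size 36 → padding 1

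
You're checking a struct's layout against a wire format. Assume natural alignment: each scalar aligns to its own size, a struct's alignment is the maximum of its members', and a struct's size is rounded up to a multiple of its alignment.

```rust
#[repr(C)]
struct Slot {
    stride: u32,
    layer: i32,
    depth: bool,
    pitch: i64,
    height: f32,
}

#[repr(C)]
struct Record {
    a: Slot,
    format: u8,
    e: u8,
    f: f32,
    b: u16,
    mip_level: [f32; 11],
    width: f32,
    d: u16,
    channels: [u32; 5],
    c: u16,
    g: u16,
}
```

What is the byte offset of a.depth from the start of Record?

8

Slot: stride at 0 (size 4, align 4) → ends 4; layer at 4 (size 4, align 4) → ends 8; depth at 8 (size 1, align 1) → ends 9; pad 7 to align 8 for pitch; pitch at 16 (size 8, align 8) → ends 24; height at 24 (size 4, align 4) → ends 28; tail pad 4 to reach multiple of 8; total 32 bytes, alignment 8
a at 0 (size 32, align 8) → ends 32
within Slot: depth at 8
0 + 8 = 8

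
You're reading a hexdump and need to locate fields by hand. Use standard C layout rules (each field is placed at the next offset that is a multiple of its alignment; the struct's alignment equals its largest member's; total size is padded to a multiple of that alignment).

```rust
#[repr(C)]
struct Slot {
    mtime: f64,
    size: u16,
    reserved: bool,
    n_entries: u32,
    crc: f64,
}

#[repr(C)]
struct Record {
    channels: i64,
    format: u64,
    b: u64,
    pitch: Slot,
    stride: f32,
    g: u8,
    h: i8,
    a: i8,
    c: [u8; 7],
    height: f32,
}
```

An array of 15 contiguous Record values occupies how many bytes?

Slot: mtime at 0 (size 8, align 8) → ends 8; size at 8 (size 2, align 2) → ends 10; reserved at 10 (size 1, align 1) → ends 11; pad 1 to align 4 for n_entries; n_entries at 12 (size 4, align 4) → ends 16; crc at 16 (size 8, align 8) → ends 24; total 24 bytes, alignment 8
channels at 0 (size 8, align 8) → ends 8
format at 8 (size 8, align 8) → ends 16
b at 16 (size 8, align 8) → ends 24
pitch at 24 (size 24, align 8) → ends 48
stride at 48 (size 4, align 4) → ends 52
g at 52 (size 1, align 1) → ends 53
h at 53 (size 1, align 1) → ends 54
a at 54 (size 1, align 1) → ends 55
c at 55 (size 7, align 1) → ends 62
pad 2 to align 4 for height
height at 64 (size 4, align 4) → ends 68
tail pad 4 to reach multiple of 8
total 72 bytes, alignment 8
array of 15: 15 × 72 = 1080

1080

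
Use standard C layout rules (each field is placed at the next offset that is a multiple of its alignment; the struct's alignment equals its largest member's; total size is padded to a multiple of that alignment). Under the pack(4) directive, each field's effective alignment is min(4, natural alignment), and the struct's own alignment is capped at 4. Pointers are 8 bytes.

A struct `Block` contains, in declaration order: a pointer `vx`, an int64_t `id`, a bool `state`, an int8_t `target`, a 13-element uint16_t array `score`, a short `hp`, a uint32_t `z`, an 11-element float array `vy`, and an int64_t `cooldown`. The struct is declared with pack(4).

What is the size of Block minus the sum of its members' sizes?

2

0..8  vx  (8B, 4-aligned)
8..16  id  (8B, 4-aligned)
16..17  state  (1B, 1-aligned)
17..18  target  (1B, 1-aligned)
18..44  score  (26B, 2-aligned)
44..46  hp  (2B, 2-aligned)
46..48  -- padding (2B)
48..52  z  (4B, 4-aligned)
52..96  vy  (44B, 4-aligned)
96..104  cooldown  (8B, 4-aligned)
sizeof = 104, alignof = 4
data bytes 102, size 104 → padding 2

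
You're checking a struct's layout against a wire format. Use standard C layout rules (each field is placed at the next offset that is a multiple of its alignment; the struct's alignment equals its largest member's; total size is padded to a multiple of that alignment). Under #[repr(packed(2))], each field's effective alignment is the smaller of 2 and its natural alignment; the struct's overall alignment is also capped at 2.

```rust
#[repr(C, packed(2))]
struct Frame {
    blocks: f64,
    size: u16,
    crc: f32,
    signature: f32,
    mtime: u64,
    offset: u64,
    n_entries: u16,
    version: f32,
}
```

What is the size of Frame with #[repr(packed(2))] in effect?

blocks at 0 (size 8, align 2) → ends 8
size at 8 (size 2, align 2) → ends 10
crc at 10 (size 4, align 2) → ends 14
signature at 14 (size 4, align 2) → ends 18
mtime at 18 (size 8, align 2) → ends 26
offset at 26 (size 8, align 2) → ends 34
n_entries at 34 (size 2, align 2) → ends 36
version at 36 (size 4, align 2) → ends 40
total 40 bytes, alignment 2

40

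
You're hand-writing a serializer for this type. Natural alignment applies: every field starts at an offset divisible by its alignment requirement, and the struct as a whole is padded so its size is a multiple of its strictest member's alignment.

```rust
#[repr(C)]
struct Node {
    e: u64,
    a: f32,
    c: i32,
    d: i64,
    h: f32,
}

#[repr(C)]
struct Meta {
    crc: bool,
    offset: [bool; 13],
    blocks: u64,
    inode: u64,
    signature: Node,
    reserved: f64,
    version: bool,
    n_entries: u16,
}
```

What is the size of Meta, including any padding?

Node: e at 0 (size 8, align 8) → ends 8; a at 8 (size 4, align 4) → ends 12; c at 12 (size 4, align 4) → ends 16; d at 16 (size 8, align 8) → ends 24; h at 24 (size 4, align 4) → ends 28; tail pad 4 to reach multiple of 8; total 32 bytes, alignment 8
crc at 0 (size 1, align 1) → ends 1
offset at 1 (size 13, align 1) → ends 14
pad 2 to align 8 for blocks
blocks at 16 (size 8, align 8) → ends 24
inode at 24 (size 8, align 8) → ends 32
signature at 32 (size 32, align 8) → ends 64
reserved at 64 (size 8, align 8) → ends 72
version at 72 (size 1, align 1) → ends 73
pad 1 to align 2 for n_entries
n_entries at 74 (size 2, align 2) → ends 76
tail pad 4 to reach multiple of 8
total 80 bytes, alignment 8

80 bytes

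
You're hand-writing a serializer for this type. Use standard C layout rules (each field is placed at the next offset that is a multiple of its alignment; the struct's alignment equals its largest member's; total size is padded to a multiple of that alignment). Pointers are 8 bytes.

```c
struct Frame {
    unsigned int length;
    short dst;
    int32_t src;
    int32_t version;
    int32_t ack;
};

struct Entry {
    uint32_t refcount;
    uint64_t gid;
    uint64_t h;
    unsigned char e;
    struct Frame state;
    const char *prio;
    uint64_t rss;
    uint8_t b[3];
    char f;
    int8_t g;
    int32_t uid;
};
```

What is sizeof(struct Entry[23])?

Frame: length at 0 (size 4, align 4) → ends 4; dst at 4 (size 2, align 2) → ends 6; pad 2 to align 4 for src; src at 8 (size 4, align 4) → ends 12; version at 12 (size 4, align 4) → ends 16; ack at 16 (size 4, align 4) → ends 20; total 20 bytes, alignment 4
refcount at 0 (size 4, align 4) → ends 4
pad 4 to align 8 for gid
gid at 8 (size 8, align 8) → ends 16
h at 16 (size 8, align 8) → ends 24
e at 24 (size 1, align 1) → ends 25
pad 3 to align 4 for state
state at 28 (size 20, align 4) → ends 48
prio at 48 (size 8, align 8) → ends 56
rss at 56 (size 8, align 8) → ends 64
b at 64 (size 3, align 1) → ends 67
f at 67 (size 1, align 1) → ends 68
g at 68 (size 1, align 1) → ends 69
pad 3 to align 4 for uid
uid at 72 (size 4, align 4) → ends 76
tail pad 4 to reach multiple of 8
total 80 bytes, alignment 8
array of 23: 23 × 80 = 1840

1840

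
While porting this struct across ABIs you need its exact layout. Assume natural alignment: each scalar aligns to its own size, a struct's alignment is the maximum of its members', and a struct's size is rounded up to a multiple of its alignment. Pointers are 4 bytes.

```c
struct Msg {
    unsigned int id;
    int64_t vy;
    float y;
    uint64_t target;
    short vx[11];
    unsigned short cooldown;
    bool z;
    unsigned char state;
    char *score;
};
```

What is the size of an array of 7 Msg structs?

@0: id [4B, align 4] → 4
+4 pad (align 8)
@8: vy [8B, align 8] → 16
@16: y [4B, align 4] → 20
+4 pad (align 8)
@24: target [8B, align 8] → 32
@32: vx [22B, align 2] → 54
@54: cooldown [2B, align 2] → 56
@56: z [1B, align 1] → 57
@57: state [1B, align 1] → 58
+2 pad (align 4)
@60: score [4B, align 4] → 64
size 64, align 8
array of 7: 7 × 64 = 448

448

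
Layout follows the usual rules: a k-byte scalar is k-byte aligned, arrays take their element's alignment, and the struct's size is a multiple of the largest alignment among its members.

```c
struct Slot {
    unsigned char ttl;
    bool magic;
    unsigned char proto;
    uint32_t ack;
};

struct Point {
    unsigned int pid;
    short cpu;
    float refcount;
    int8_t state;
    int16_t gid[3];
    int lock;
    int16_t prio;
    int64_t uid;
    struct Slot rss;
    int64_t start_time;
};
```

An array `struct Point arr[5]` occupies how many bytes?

Slot: 0..1  ttl  (1B, 1-aligned); 1..2  magic  (1B, 1-aligned); 2..3  proto  (1B, 1-aligned); 3..4  -- padding (1B); 4..8  ack  (4B, 4-aligned); sizeof = 8, alignof = 4
0..4  pid  (4B, 4-aligned)
4..6  cpu  (2B, 2-aligned)
6..8  -- padding (2B)
8..12  refcount  (4B, 4-aligned)
12..13  state  (1B, 1-aligned)
13..14  -- padding (1B)
14..20  gid  (6B, 2-aligned)
20..24  lock  (4B, 4-aligned)
24..26  prio  (2B, 2-aligned)
26..32  -- padding (6B)
32..40  uid  (8B, 8-aligned)
40..48  rss  (8B, 4-aligned)
48..56  start_time  (8B, 8-aligned)
sizeof = 56, alignof = 8
array of 5: 5 × 56 = 280

280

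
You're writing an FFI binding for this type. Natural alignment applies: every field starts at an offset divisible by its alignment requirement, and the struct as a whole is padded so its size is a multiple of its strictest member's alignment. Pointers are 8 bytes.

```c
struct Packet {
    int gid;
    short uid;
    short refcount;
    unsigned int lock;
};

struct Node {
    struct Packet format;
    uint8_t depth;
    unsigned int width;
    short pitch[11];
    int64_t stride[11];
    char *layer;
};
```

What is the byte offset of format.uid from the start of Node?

Packet: @0: gid [4B, align 4] → 4; @4: uid [2B, align 2] → 6; @6: refcount [2B, align 2] → 8; @8: lock [4B, align 4] → 12; size 12, align 4
@0: format [12B, align 4] → 12
within Packet: uid at 4
0 + 4 = 4

4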